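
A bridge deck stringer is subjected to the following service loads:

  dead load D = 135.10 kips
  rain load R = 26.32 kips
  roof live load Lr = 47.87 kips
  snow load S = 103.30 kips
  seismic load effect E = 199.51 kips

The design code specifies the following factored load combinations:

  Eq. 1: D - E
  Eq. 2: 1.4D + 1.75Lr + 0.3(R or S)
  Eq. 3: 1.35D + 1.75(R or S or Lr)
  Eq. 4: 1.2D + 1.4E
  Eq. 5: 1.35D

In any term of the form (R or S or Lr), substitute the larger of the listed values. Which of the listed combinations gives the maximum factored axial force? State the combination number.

(R or S) → S = 103.30 kips; (R or S or Lr) → S = 103.30 kips.
Eq. 1: 1.0(135.10) - 1.0(199.51) = -64.41
Eq. 2: 1.4(135.10) + 1.75(47.87) + 0.3(103.30) = 303.90
Eq. 3: 1.35(135.10) + 1.75(103.30) = 363.16
Eq. 4: 1.2(135.10) + 1.4(199.51) = 441.43
Eq. 5: 1.35(135.10) = 182.39
The largest value is 441.43 kips from combination 4.

Combination 4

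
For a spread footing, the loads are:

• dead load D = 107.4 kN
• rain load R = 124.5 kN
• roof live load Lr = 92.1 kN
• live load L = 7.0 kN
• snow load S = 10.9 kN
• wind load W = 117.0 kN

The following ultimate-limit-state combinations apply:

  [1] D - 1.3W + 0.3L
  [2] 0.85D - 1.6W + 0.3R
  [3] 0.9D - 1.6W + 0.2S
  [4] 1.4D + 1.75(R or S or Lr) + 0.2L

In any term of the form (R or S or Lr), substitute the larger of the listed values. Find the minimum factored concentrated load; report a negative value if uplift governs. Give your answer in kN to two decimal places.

(R or S or Lr) → R = 124.5 kN.
[1] 1.0(107.4) - 1.3(117.0) + 0.3(7.0) = -42.60
[2] 0.85(107.4) - 1.6(117.0) + 0.3(124.5) = -58.56
[3] 0.9(107.4) - 1.6(117.0) + 0.2(10.9) = -88.36
[4] 1.4(107.4) + 1.75(124.5) + 0.2(7.0) = 369.64
Combination 3 gives the minimum: -88.36 kN.

-88.36 kN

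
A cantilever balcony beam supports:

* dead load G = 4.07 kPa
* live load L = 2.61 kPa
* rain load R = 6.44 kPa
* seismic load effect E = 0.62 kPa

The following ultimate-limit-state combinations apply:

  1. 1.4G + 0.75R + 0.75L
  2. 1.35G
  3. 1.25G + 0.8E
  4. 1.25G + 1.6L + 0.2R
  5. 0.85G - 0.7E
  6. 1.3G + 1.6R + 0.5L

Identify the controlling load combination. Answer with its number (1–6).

1. 1.4(4.07) + 0.75(6.44) + 0.75(2.61) = 12.49
2. 1.35(4.07) = 5.49
3. 1.25(4.07) + 0.8(0.62) = 5.58
4. 1.25(4.07) + 1.6(2.61) + 0.2(6.44) = 10.55
5. 0.85(4.07) - 0.7(0.62) = 3.03
6. 1.3(4.07) + 1.6(6.44) + 0.5(2.61) = 16.90
The largest value is 16.90 kPa from combination 6.

Combination 6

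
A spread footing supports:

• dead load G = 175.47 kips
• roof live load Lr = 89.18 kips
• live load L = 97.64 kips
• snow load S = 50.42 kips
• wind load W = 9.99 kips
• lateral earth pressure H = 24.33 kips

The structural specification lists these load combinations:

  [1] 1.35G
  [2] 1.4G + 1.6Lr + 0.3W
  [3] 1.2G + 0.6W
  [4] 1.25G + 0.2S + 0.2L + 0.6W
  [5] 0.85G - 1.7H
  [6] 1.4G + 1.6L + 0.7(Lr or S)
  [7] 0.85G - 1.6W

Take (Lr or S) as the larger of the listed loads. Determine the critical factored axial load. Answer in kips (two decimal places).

464.31 kips

(Lr or S) → Lr = 89.18 kips.
[1] 1.35(175.47) = 236.88
[2] 1.4(175.47) + 1.6(89.18) + 0.3(9.99) = 391.34
[3] 1.2(175.47) + 0.6(9.99) = 216.56
[4] 1.25(175.47) + 0.2(50.42) + 0.2(97.64) + 0.6(9.99) = 219.34 + 10.08 + 19.53 + 5.99 = 254.94
[5] 0.85(175.47) - 1.7(24.33) = 149.15 - 41.36 = 107.79
[6] 1.4(175.47) + 1.6(97.64) + 0.7(89.18) = 245.66 + 156.22 + 62.43 = 464.31
[7] 0.85(175.47) - 1.6(9.99) = 149.15 - 15.98 = 133.17
Maximum is from combination 6.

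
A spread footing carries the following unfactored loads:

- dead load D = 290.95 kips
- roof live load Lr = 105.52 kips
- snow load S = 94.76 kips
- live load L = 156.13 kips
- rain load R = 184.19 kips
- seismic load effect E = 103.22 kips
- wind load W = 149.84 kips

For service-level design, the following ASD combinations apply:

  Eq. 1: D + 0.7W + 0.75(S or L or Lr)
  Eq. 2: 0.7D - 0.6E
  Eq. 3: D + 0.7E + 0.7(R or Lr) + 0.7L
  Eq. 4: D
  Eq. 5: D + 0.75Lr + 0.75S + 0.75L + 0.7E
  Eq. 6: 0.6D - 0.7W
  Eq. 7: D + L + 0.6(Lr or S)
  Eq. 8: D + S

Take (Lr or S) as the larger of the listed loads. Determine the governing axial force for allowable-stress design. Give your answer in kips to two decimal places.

(S or L or Lr) → L = 156.13 kips; (R or Lr) → R = 184.19 kips; (Lr or S) → Lr = 105.52 kips.
Eq. 1: 1.0(290.95) + 0.7(149.84) + 0.75(156.13) = 512.94
Eq. 2: 0.7(290.95) - 0.6(103.22) = 141.73
Eq. 3: 1.0(290.95) + 0.7(103.22) + 0.7(184.19) + 0.7(156.13) = 601.43
Eq. 4: 1.0(290.95) = 290.95
Eq. 5: 1.0(290.95) + 0.75(105.52) + 0.75(94.76) + 0.75(156.13) + 0.7(103.22) = 630.51
Eq. 6: 0.6(290.95) - 0.7(149.84) = 69.68
Eq. 7: 1.0(290.95) + 1.0(156.13) + 0.6(105.52) = 510.39
Eq. 8: 1.0(290.95) + 1.0(94.76) = 385.71
The controlling combination is 5, giving 630.51 kips.

630.51 kips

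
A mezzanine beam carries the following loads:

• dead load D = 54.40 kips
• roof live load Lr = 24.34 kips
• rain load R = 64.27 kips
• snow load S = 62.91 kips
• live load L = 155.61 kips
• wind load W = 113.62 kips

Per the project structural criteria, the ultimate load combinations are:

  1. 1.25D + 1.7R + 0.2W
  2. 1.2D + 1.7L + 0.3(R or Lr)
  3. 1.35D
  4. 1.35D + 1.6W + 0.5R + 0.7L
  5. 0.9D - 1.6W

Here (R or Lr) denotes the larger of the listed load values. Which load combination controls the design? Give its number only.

Combination 4

(R or Lr) → R = 64.27 kips.
1. 1.25(54.40) + 1.7(64.27) + 0.2(113.62) = 68.00 + 109.26 + 22.72 = 199.98
2. 1.2(54.40) + 1.7(155.61) + 0.3(64.27) = 65.28 + 264.54 + 19.28 = 349.10
3. 1.35(54.40) = 73.44
4. 1.35(54.40) + 1.6(113.62) + 0.5(64.27) + 0.7(155.61) = 396.29
5. 0.9(54.40) - 1.6(113.62) = 48.96 - 181.79 = -132.83
The largest value is 396.29 kips from combination 4.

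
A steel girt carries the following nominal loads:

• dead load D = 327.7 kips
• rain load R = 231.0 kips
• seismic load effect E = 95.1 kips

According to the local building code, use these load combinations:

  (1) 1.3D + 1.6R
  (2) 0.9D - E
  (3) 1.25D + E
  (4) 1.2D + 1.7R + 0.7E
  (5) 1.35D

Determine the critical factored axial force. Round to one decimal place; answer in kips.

(1) 1.3(327.7) + 1.6(231.0) = 795.6
(2) 0.9(327.7) - 1.0(95.1) = 199.8
(3) 1.25(327.7) + 1.0(95.1) = 504.7
(4) 1.2(327.7) + 1.7(231.0) + 0.7(95.1) = 852.5
(5) 1.35(327.7) = 442.4
Maximum is from combination 4.

852.5 kips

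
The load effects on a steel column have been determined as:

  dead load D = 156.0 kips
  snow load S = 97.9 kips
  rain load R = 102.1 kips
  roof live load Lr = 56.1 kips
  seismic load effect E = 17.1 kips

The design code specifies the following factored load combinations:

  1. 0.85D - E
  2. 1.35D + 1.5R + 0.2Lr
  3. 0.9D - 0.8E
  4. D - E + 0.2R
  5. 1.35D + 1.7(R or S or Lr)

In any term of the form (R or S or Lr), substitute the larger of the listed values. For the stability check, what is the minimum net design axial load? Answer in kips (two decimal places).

115.50 kips

(R or S or Lr) → R = 102.1 kips.
1. 0.85(156.0) - 1.0(17.1) = 132.60 - 17.10 = 115.50
2. 1.35(156.0) + 1.5(102.1) + 0.2(56.1) = 210.60 + 153.15 + 11.22 = 374.97
3. 0.9(156.0) - 0.8(17.1) = 140.40 - 13.68 = 126.72
4. 1.0(156.0) - 1.0(17.1) + 0.2(102.1) = 156.00 - 17.10 + 20.42 = 159.32
5. 1.35(156.0) + 1.7(102.1) = 210.60 + 173.57 = 384.17
Combination 1 gives the minimum: 115.50 kips.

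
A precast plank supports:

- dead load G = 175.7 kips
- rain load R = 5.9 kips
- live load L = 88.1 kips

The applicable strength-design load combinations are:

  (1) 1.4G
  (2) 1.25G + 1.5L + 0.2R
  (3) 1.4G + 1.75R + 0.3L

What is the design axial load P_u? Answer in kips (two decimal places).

(1) 1.4(175.7) = 245.98
(2) 1.25(175.7) + 1.5(88.1) + 0.2(5.9) = 352.96
(3) 1.4(175.7) + 1.75(5.9) + 0.3(88.1) = 282.74
Combination 2 governs: P_u = 352.96 kips.

352.96 kips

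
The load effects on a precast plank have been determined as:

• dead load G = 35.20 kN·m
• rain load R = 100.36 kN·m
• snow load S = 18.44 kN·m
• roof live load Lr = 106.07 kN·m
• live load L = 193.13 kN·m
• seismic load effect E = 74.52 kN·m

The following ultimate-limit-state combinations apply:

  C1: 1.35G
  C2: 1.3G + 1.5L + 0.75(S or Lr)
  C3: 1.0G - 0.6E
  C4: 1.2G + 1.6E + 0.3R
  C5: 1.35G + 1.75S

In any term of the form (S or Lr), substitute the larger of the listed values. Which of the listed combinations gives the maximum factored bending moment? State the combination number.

(S or Lr) → Lr = 106.07 kN·m.
C1: 1.35(35.20) = 47.52
C2: 1.3(35.20) + 1.5(193.13) + 0.75(106.07) = 45.76 + 289.70 + 79.55 = 415.01
C3: 1.0(35.20) - 0.6(74.52) = 35.20 - 44.71 = -9.51
C4: 1.2(35.20) + 1.6(74.52) + 0.3(100.36) = 42.24 + 119.23 + 30.11 = 191.58
C5: 1.35(35.20) + 1.75(18.44) = 47.52 + 32.27 = 79.79
The largest value is 415.01 kN·m from combination 2.

Combination 2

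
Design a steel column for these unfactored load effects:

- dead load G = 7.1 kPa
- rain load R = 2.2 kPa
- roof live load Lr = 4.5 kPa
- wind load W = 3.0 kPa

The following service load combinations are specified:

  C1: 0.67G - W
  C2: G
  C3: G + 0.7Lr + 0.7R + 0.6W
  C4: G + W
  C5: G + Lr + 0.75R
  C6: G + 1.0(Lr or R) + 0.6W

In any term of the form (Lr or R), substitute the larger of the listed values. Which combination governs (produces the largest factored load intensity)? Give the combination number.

(Lr or R) → Lr = 4.5 kPa.
C1: 0.67(7.1) - 1.0(3.0) = 4.8 - 3.0 = 1.8
C2: 1.0(7.1) = 7.1
C3: 1.0(7.1) + 0.7(4.5) + 0.7(2.2) + 0.6(3.0) = 7.1 + 3.2 + 1.5 + 1.8 = 13.6
C4: 1.0(7.1) + 1.0(3.0) = 7.1 + 3.0 = 10.1
C5: 1.0(7.1) + 1.0(4.5) + 0.75(2.2) = 7.1 + 4.5 + 1.7 = 13.3
C6: 1.0(7.1) + 1.0(4.5) + 0.6(3.0) = 7.1 + 4.5 + 1.8 = 13.4
The largest value is 13.6 kPa from combination 3.

Combination 3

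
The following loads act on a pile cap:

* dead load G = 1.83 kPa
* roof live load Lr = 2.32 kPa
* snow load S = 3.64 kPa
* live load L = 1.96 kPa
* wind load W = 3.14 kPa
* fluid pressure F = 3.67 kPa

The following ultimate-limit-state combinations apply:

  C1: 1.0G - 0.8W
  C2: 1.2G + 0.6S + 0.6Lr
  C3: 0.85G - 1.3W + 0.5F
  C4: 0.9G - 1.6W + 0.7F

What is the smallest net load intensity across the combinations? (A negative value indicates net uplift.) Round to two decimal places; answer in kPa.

C1: 1.0(1.83) - 0.8(3.14) = 1.83 - 2.51 = -0.68
C2: 1.2(1.83) + 0.6(3.64) + 0.6(2.32) = 2.20 + 2.18 + 1.39 = 5.77
C3: 0.85(1.83) - 1.3(3.14) + 0.5(3.67) = -0.69
C4: 0.9(1.83) - 1.6(3.14) + 0.7(3.67) = -0.81
Combination 4 gives the minimum: -0.81 kPa.

-0.81 kPa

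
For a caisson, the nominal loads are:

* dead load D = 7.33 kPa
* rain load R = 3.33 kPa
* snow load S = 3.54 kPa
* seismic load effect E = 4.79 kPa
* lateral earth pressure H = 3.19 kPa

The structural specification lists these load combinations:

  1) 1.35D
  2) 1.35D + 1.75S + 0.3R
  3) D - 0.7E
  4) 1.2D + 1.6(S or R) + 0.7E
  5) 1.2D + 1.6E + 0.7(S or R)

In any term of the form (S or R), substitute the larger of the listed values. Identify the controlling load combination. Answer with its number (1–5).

Combination 5

(S or R) → S = 3.54 kPa.
1) 1.35(7.33) = 9.90
2) 1.35(7.33) + 1.75(3.54) + 0.3(3.33) = 17.09
3) 1.0(7.33) - 0.7(4.79) = 7.33 - 3.35 = 3.98
4) 1.2(7.33) + 1.6(3.54) + 0.7(4.79) = 8.80 + 5.66 + 3.35 = 17.81
5) 1.2(7.33) + 1.6(4.79) + 0.7(3.54) = 8.80 + 7.66 + 2.48 = 18.94
The largest value is 18.94 kPa from combination 5.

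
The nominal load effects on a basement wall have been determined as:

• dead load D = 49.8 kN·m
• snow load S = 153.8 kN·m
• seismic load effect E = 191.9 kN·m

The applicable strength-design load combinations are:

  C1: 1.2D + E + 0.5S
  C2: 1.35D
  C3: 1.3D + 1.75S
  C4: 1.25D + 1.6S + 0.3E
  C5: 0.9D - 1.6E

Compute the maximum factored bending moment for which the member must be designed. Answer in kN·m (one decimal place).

C1: 1.2(49.8) + 1.0(191.9) + 0.5(153.8) = 59.8 + 191.9 + 76.9 = 328.6
C2: 1.35(49.8) = 67.2
C3: 1.3(49.8) + 1.75(153.8) = 64.7 + 269.2 = 333.9
C4: 1.25(49.8) + 1.6(153.8) + 0.3(191.9) = 365.9
C5: 0.9(49.8) - 1.6(191.9) = 44.8 - 307.0 = -262.2
The controlling combination is 4, giving 365.9 kN·m.

365.9 kN·m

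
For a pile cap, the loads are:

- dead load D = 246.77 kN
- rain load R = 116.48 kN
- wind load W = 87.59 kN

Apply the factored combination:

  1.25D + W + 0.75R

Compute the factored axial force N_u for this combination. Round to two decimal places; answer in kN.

1.25(246.77) + 1.0(87.59) + 0.75(116.48) = 308.46 + 87.59 + 87.36 = 483.41
N_u = 483.41 kN.

483.41 kN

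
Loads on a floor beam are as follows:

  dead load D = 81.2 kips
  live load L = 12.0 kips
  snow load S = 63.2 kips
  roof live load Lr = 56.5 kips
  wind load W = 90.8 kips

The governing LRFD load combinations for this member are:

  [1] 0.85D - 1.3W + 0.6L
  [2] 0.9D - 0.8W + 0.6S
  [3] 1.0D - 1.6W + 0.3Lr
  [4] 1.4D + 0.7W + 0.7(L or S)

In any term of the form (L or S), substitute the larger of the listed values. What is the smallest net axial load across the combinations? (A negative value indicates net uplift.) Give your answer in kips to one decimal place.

-47.1 kips

(L or S) → S = 63.2 kips.
[1] 0.85(81.2) - 1.3(90.8) + 0.6(12.0) = 69.0 - 118.0 + 7.2 = -41.8
[2] 0.9(81.2) - 0.8(90.8) + 0.6(63.2) = 73.1 - 72.6 + 37.9 = 38.4
[3] 1.0(81.2) - 1.6(90.8) + 0.3(56.5) = 81.2 - 145.3 + 17.0 = -47.1
[4] 1.4(81.2) + 0.7(90.8) + 0.7(63.2) = 113.7 + 63.6 + 44.2 = 221.5
Combination 3 gives the minimum: -47.1 kips.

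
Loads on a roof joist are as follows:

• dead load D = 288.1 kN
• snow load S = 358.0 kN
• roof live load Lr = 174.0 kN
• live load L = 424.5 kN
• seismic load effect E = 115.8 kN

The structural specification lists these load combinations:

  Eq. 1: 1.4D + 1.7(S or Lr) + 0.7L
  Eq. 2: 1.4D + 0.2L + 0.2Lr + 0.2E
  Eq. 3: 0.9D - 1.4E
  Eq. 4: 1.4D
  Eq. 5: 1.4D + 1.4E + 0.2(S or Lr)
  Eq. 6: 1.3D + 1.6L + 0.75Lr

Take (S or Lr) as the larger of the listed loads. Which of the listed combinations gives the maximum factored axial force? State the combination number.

Combination 1

(S or Lr) → S = 358.0 kN.
Eq. 1: 1.4(288.1) + 1.7(358.0) + 0.7(424.5) = 403.34 + 608.60 + 297.15 = 1309.09
Eq. 2: 1.4(288.1) + 0.2(424.5) + 0.2(174.0) + 0.2(115.8) = 403.34 + 84.90 + 34.80 + 23.16 = 546.20
Eq. 3: 0.9(288.1) - 1.4(115.8) = 259.29 - 162.12 = 97.17
Eq. 4: 1.4(288.1) = 403.34
Eq. 5: 1.4(288.1) + 1.4(115.8) + 0.2(358.0) = 403.34 + 162.12 + 71.60 = 637.06
Eq. 6: 1.3(288.1) + 1.6(424.5) + 0.75(174.0) = 374.53 + 679.20 + 130.50 = 1184.23
The largest value is 1309.09 kN from combination 1.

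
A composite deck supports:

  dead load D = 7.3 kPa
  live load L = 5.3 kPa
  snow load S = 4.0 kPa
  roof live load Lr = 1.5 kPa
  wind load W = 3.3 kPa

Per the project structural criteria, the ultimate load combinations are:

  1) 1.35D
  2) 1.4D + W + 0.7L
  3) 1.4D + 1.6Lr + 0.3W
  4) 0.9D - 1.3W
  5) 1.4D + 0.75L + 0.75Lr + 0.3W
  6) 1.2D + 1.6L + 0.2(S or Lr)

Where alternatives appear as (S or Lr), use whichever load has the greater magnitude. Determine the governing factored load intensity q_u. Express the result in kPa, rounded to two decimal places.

(S or Lr) → S = 4.0 kPa.
1) 1.35(7.3) = 9.86
2) 1.4(7.3) + 1.0(3.3) + 0.7(5.3) = 10.22 + 3.30 + 3.71 = 17.23
3) 1.4(7.3) + 1.6(1.5) + 0.3(3.3) = 10.22 + 2.40 + 0.99 = 13.61
4) 0.9(7.3) - 1.3(3.3) = 6.57 - 4.29 = 2.28
5) 1.4(7.3) + 0.75(5.3) + 0.75(1.5) + 0.3(3.3) = 16.31
6) 1.2(7.3) + 1.6(5.3) + 0.2(4.0) = 8.76 + 8.48 + 0.80 = 18.04
Combination 6 governs: q_u = 18.04 kPa.

18.04 kPa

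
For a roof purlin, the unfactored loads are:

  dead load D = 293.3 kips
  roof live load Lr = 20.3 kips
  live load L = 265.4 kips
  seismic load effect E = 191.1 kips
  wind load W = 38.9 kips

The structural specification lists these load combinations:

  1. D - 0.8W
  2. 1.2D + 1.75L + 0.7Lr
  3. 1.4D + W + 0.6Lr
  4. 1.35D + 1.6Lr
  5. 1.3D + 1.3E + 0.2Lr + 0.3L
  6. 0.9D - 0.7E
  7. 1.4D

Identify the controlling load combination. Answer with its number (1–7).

Combination 2

1. 1.0(293.3) - 0.8(38.9) = 293.3 - 31.1 = 262.2
2. 1.2(293.3) + 1.75(265.4) + 0.7(20.3) = 830.6
3. 1.4(293.3) + 1.0(38.9) + 0.6(20.3) = 410.6 + 38.9 + 12.2 = 461.7
4. 1.35(293.3) + 1.6(20.3) = 428.4
5. 1.3(293.3) + 1.3(191.1) + 0.2(20.3) + 0.3(265.4) = 381.3 + 248.4 + 4.1 + 79.6 = 713.4
6. 0.9(293.3) - 0.7(191.1) = 264.0 - 133.8 = 130.2
7. 1.4(293.3) = 410.6
The largest value is 830.6 kips from combination 2.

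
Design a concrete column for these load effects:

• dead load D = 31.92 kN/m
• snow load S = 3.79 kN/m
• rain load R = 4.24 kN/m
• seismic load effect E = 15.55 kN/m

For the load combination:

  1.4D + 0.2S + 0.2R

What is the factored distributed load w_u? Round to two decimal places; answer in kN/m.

1.4(31.92) + 0.2(3.79) + 0.2(4.24) = 46.29
w_u = 46.29 kN/m.

46.29 kN/m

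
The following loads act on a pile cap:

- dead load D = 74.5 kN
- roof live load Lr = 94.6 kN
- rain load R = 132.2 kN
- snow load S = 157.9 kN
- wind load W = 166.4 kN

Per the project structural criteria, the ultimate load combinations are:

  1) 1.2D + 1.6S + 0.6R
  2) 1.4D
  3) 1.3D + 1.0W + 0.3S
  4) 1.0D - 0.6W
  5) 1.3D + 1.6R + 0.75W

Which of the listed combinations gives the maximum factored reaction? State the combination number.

Combination 5

1) 1.2(74.5) + 1.6(157.9) + 0.6(132.2) = 89.40 + 252.64 + 79.32 = 421.36
2) 1.4(74.5) = 104.30
3) 1.3(74.5) + 1.0(166.4) + 0.3(157.9) = 96.85 + 166.40 + 47.37 = 310.62
4) 1.0(74.5) - 0.6(166.4) = 74.50 - 99.84 = -25.34
5) 1.3(74.5) + 1.6(132.2) + 0.75(166.4) = 96.85 + 211.52 + 124.80 = 433.17
The largest value is 433.17 kN from combination 5.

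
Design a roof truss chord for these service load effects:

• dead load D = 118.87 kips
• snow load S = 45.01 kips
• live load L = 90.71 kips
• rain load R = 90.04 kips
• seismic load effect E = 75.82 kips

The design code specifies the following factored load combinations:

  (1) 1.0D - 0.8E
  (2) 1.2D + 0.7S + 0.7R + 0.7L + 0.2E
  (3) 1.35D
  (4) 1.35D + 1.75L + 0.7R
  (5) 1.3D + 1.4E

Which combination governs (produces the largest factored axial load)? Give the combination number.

(1) 1.0(118.87) - 0.8(75.82) = 118.87 - 60.66 = 58.21
(2) 1.2(118.87) + 0.7(45.01) + 0.7(90.04) + 0.7(90.71) + 0.2(75.82) = 142.64 + 31.51 + 63.03 + 63.50 + 15.16 = 315.84
(3) 1.35(118.87) = 160.47
(4) 1.35(118.87) + 1.75(90.71) + 0.7(90.04) = 382.25
(5) 1.3(118.87) + 1.4(75.82) = 154.53 + 106.15 = 260.68
The largest value is 382.25 kips from combination 4.

Combination 4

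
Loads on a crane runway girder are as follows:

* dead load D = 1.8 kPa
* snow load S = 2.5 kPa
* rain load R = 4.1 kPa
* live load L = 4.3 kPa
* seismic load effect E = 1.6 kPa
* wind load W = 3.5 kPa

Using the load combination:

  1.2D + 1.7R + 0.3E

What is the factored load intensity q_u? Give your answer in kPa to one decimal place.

9.6 kPa

1.2(1.8) + 1.7(4.1) + 0.3(1.6) = 9.6
q_u = 9.6 kPa.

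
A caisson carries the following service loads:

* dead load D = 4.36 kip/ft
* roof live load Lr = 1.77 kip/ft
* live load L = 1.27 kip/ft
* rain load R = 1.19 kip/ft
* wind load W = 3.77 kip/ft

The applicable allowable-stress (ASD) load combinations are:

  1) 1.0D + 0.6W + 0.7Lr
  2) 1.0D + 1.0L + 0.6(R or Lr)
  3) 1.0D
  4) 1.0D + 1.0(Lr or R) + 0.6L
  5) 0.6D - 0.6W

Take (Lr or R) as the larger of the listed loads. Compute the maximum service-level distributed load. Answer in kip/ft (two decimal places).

(R or Lr) → Lr = 1.77 kip/ft; (Lr or R) → Lr = 1.77 kip/ft.
1) 1.0(4.36) + 0.6(3.77) + 0.7(1.77) = 4.36 + 2.26 + 1.24 = 7.86
2) 1.0(4.36) + 1.0(1.27) + 0.6(1.77) = 4.36 + 1.27 + 1.06 = 6.69
3) 1.0(4.36) = 4.36
4) 1.0(4.36) + 1.0(1.77) + 0.6(1.27) = 4.36 + 1.77 + 0.76 = 6.89
5) 0.6(4.36) - 0.6(3.77) = 0.35
The controlling combination is 1, giving 7.86 kip/ft.

7.86 kip/ft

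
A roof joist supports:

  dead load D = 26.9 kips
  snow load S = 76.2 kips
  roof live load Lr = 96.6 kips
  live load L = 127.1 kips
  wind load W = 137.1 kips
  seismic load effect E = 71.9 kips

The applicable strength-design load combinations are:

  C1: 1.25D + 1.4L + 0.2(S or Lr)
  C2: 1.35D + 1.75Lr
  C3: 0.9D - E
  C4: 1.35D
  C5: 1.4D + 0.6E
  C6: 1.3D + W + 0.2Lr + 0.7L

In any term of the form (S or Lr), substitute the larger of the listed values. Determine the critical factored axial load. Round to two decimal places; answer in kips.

280.36 kips

(S or Lr) → Lr = 96.6 kips.
C1: 1.25(26.9) + 1.4(127.1) + 0.2(96.6) = 33.63 + 177.94 + 19.32 = 230.89
C2: 1.35(26.9) + 1.75(96.6) = 36.32 + 169.05 = 205.37
C3: 0.9(26.9) - 1.0(71.9) = 24.21 - 71.90 = -47.69
C4: 1.35(26.9) = 36.32
C5: 1.4(26.9) + 0.6(71.9) = 37.66 + 43.14 = 80.80
C6: 1.3(26.9) + 1.0(137.1) + 0.2(96.6) + 0.7(127.1) = 34.97 + 137.10 + 19.32 + 88.97 = 280.36
Maximum is from combination 6.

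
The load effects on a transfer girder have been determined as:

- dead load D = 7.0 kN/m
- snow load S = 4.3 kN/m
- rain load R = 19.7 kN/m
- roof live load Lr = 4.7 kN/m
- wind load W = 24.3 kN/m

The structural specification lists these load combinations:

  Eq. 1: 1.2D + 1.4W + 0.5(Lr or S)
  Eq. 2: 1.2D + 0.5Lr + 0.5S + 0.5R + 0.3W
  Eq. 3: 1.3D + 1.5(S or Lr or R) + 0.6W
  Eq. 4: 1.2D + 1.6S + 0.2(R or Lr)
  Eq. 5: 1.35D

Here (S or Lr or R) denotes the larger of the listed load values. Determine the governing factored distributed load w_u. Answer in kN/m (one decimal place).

53.2 kN/m

(Lr or S) → Lr = 4.7 kN/m; (S or Lr or R) → R = 19.7 kN/m; (R or Lr) → R = 19.7 kN/m.
Eq. 1: 1.2(7.0) + 1.4(24.3) + 0.5(4.7) = 8.4 + 34.0 + 2.4 = 44.8
Eq. 2: 1.2(7.0) + 0.5(4.7) + 0.5(4.3) + 0.5(19.7) + 0.3(24.3) = 30.0
Eq. 3: 1.3(7.0) + 1.5(19.7) + 0.6(24.3) = 53.2
Eq. 4: 1.2(7.0) + 1.6(4.3) + 0.2(19.7) = 8.4 + 6.9 + 3.9 = 19.2
Eq. 5: 1.35(7.0) = 9.5
Maximum is from combination 3.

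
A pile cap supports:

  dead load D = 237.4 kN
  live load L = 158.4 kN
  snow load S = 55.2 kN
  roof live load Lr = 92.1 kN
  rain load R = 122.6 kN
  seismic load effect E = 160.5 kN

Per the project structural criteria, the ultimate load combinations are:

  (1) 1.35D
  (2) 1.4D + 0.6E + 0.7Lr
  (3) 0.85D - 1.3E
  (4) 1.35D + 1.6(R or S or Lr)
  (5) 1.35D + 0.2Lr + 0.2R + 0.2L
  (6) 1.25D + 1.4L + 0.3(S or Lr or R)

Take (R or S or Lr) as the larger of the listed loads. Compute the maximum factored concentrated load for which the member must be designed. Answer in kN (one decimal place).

(R or S or Lr) → R = 122.6 kN; (S or Lr or R) → R = 122.6 kN.
(1) 1.35(237.4) = 320.5
(2) 1.4(237.4) + 0.6(160.5) + 0.7(92.1) = 493.1
(3) 0.85(237.4) - 1.3(160.5) = 201.8 - 208.7 = -6.9
(4) 1.35(237.4) + 1.6(122.6) = 320.5 + 196.2 = 516.7
(5) 1.35(237.4) + 0.2(92.1) + 0.2(122.6) + 0.2(158.4) = 320.5 + 18.4 + 24.5 + 31.7 = 395.1
(6) 1.25(237.4) + 1.4(158.4) + 0.3(122.6) = 555.3
The controlling combination is 6, giving 555.3 kN.

555.3 kN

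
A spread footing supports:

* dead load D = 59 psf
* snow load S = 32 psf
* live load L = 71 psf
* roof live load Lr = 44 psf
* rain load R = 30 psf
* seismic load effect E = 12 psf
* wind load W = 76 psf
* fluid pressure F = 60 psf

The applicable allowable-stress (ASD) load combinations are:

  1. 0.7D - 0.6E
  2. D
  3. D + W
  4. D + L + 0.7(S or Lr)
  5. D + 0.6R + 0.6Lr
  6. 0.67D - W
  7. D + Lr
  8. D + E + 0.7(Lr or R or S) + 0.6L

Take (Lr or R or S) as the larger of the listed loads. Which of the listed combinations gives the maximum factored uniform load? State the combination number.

Combination 4

(S or Lr) → Lr = 44 psf; (Lr or R or S) → Lr = 44 psf.
1. 0.7(59) - 0.6(12) = 41.3 - 7.2 = 34.1
2. 1.0(59) = 59.0
3. 1.0(59) + 1.0(76) = 59.0 + 76.0 = 135.0
4. 1.0(59) + 1.0(71) + 0.7(44) = 59.0 + 71.0 + 30.8 = 160.8
5. 1.0(59) + 0.6(30) + 0.6(44) = 59.0 + 18.0 + 26.4 = 103.4
6. 0.67(59) - 1.0(76) = 39.5 - 76.0 = -36.5
7. 1.0(59) + 1.0(44) = 59.0 + 44.0 = 103.0
8. 1.0(59) + 1.0(12) + 0.7(44) + 0.6(71) = 59.0 + 12.0 + 30.8 + 42.6 = 144.4
The largest value is 160.8 psf from combination 4.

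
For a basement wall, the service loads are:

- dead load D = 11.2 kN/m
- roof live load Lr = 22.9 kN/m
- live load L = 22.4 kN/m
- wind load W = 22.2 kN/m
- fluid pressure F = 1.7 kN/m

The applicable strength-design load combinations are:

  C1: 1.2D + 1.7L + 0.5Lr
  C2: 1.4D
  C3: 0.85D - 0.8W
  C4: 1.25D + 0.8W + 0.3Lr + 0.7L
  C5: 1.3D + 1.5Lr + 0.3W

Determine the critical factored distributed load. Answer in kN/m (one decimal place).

C1: 1.2(11.2) + 1.7(22.4) + 0.5(22.9) = 13.4 + 38.1 + 11.5 = 63.0
C2: 1.4(11.2) = 15.7
C3: 0.85(11.2) - 0.8(22.2) = -8.2
C4: 1.25(11.2) + 0.8(22.2) + 0.3(22.9) + 0.7(22.4) = 54.3
C5: 1.3(11.2) + 1.5(22.9) + 0.3(22.2) = 55.6
Combination 1 governs: w_u = 63.0 kN/m.

63.0 kN/m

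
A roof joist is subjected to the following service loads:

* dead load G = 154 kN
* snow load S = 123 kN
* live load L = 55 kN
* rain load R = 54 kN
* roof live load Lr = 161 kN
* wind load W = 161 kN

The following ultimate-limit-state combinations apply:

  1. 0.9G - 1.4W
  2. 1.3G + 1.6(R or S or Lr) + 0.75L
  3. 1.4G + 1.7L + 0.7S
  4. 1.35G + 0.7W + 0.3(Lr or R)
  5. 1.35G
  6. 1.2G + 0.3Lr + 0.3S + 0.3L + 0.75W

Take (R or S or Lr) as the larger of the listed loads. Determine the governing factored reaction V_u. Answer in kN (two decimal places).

(R or S or Lr) → Lr = 161 kN; (Lr or R) → Lr = 161 kN.
1. 0.9(154) - 1.4(161) = 138.60 - 225.40 = -86.80
2. 1.3(154) + 1.6(161) + 0.75(55) = 200.20 + 257.60 + 41.25 = 499.05
3. 1.4(154) + 1.7(55) + 0.7(123) = 215.60 + 93.50 + 86.10 = 395.20
4. 1.35(154) + 0.7(161) + 0.3(161) = 207.90 + 112.70 + 48.30 = 368.90
5. 1.35(154) = 207.90
6. 1.2(154) + 0.3(161) + 0.3(123) + 0.3(55) + 0.75(161) = 184.80 + 48.30 + 36.90 + 16.50 + 120.75 = 407.25
Combination 2 governs: V_u = 499.05 kN.

499.05 kN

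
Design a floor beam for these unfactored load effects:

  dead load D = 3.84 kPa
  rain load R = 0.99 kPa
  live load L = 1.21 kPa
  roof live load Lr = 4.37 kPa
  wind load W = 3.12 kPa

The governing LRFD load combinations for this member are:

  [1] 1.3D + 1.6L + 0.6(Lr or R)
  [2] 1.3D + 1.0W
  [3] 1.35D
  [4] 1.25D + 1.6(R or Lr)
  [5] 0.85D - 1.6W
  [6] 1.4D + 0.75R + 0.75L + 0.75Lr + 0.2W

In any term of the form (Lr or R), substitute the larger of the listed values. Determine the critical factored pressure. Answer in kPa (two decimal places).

11.79 kPa

(Lr or R) → Lr = 4.37 kPa; (R or Lr) → Lr = 4.37 kPa.
[1] 1.3(3.84) + 1.6(1.21) + 0.6(4.37) = 9.55
[2] 1.3(3.84) + 1.0(3.12) = 8.11
[3] 1.35(3.84) = 5.18
[4] 1.25(3.84) + 1.6(4.37) = 11.79
[5] 0.85(3.84) - 1.6(3.12) = -1.73
[6] 1.4(3.84) + 0.75(0.99) + 0.75(1.21) + 0.75(4.37) + 0.2(3.12) = 10.93
Combination 4 governs: p_u = 11.79 kPa.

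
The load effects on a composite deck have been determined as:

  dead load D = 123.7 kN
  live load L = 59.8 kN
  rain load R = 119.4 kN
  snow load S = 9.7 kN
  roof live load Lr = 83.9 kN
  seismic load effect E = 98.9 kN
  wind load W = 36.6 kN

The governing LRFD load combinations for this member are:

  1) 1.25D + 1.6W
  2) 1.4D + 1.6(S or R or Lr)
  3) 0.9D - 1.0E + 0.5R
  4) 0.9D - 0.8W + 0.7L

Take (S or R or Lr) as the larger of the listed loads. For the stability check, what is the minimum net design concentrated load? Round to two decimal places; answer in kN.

(S or R or Lr) → R = 119.4 kN.
1) 1.25(123.7) + 1.6(36.6) = 213.19
2) 1.4(123.7) + 1.6(119.4) = 364.22
3) 0.9(123.7) - 1.0(98.9) + 0.5(119.4) = 72.13
4) 0.9(123.7) - 0.8(36.6) + 0.7(59.8) = 123.91
Combination 3 gives the minimum: 72.13 kN.

72.13 kN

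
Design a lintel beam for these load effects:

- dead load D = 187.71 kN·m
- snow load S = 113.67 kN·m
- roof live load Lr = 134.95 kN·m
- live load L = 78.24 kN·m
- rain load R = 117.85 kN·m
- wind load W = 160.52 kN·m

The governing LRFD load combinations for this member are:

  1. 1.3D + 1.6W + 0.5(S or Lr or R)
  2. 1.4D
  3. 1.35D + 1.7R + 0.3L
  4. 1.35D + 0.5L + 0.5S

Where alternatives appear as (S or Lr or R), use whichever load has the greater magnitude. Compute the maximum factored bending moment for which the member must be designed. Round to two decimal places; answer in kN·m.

568.33 kN·m

(S or Lr or R) → Lr = 134.95 kN·m.
1. 1.3(187.71) + 1.6(160.52) + 0.5(134.95) = 568.33
2. 1.4(187.71) = 262.79
3. 1.35(187.71) + 1.7(117.85) + 0.3(78.24) = 477.23
4. 1.35(187.71) + 0.5(78.24) + 0.5(113.67) = 349.36
The controlling combination is 1, giving 568.33 kN·m.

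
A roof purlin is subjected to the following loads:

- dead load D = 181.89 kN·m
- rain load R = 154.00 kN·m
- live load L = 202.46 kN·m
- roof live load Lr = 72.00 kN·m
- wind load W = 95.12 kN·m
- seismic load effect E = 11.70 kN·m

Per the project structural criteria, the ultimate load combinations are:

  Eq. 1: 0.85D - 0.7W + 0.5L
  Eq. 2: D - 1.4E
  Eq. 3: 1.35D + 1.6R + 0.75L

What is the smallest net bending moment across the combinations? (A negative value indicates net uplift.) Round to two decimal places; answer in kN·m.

Eq. 1: 0.85(181.89) - 0.7(95.12) + 0.5(202.46) = 189.25
Eq. 2: 1.0(181.89) - 1.4(11.70) = 165.51
Eq. 3: 1.35(181.89) + 1.6(154.00) + 0.75(202.46) = 643.80
Combination 2 gives the minimum: 165.51 kN·m.

165.51 kN·m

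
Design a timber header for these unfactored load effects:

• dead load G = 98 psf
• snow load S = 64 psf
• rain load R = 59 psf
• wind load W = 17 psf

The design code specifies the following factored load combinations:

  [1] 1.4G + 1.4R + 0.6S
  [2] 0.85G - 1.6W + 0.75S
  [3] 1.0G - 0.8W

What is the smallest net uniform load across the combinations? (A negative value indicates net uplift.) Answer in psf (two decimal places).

[1] 1.4(98) + 1.4(59) + 0.6(64) = 137.20 + 82.60 + 38.40 = 258.20
[2] 0.85(98) - 1.6(17) + 0.75(64) = 83.30 - 27.20 + 48.00 = 104.10
[3] 1.0(98) - 0.8(17) = 98.00 - 13.60 = 84.40
Combination 3 gives the minimum: 84.40 psf.

84.40 psf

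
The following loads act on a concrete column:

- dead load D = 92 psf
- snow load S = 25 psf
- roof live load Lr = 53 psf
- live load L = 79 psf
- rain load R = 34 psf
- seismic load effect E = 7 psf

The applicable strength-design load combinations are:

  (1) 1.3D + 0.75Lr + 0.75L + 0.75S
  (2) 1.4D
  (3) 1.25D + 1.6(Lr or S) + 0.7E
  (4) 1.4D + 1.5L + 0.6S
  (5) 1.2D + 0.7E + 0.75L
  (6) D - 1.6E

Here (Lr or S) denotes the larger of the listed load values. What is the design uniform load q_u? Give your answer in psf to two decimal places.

262.30 psf

(Lr or S) → Lr = 53 psf.
(1) 1.3(92) + 0.75(53) + 0.75(79) + 0.75(25) = 119.60 + 39.75 + 59.25 + 18.75 = 237.35
(2) 1.4(92) = 128.80
(3) 1.25(92) + 1.6(53) + 0.7(7) = 115.00 + 84.80 + 4.90 = 204.70
(4) 1.4(92) + 1.5(79) + 0.6(25) = 128.80 + 118.50 + 15.00 = 262.30
(5) 1.2(92) + 0.7(7) + 0.75(79) = 110.40 + 4.90 + 59.25 = 174.55
(6) 1.0(92) - 1.6(7) = 92.00 - 11.20 = 80.80
Combination 4 governs: q_u = 262.30 psf.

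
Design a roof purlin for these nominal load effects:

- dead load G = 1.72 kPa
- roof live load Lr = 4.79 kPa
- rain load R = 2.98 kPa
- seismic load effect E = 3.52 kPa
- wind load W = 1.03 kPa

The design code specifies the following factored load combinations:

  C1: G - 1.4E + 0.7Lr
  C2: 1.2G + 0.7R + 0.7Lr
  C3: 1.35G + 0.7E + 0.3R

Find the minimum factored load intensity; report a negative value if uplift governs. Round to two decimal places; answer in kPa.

C1: 1.0(1.72) - 1.4(3.52) + 0.7(4.79) = 0.15
C2: 1.2(1.72) + 0.7(2.98) + 0.7(4.79) = 2.06 + 2.09 + 3.35 = 7.50
C3: 1.35(1.72) + 0.7(3.52) + 0.3(2.98) = 5.68
Combination 1 gives the minimum: 0.15 kPa.

0.15 kPa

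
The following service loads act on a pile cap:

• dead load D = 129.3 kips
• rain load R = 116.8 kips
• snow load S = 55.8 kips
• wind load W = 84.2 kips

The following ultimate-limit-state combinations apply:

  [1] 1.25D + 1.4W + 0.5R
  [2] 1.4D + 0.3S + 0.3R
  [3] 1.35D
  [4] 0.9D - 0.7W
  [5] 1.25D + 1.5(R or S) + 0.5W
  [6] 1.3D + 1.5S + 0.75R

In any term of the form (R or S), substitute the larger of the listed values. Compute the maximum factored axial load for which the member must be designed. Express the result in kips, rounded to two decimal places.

378.93 kips

(R or S) → R = 116.8 kips.
[1] 1.25(129.3) + 1.4(84.2) + 0.5(116.8) = 161.63 + 117.88 + 58.40 = 337.91
[2] 1.4(129.3) + 0.3(55.8) + 0.3(116.8) = 181.02 + 16.74 + 35.04 = 232.80
[3] 1.35(129.3) = 174.56
[4] 0.9(129.3) - 0.7(84.2) = 116.37 - 58.94 = 57.43
[5] 1.25(129.3) + 1.5(116.8) + 0.5(84.2) = 161.63 + 175.20 + 42.10 = 378.93
[6] 1.3(129.3) + 1.5(55.8) + 0.75(116.8) = 168.09 + 83.70 + 87.60 = 339.39
The controlling combination is 5, giving 378.93 kips.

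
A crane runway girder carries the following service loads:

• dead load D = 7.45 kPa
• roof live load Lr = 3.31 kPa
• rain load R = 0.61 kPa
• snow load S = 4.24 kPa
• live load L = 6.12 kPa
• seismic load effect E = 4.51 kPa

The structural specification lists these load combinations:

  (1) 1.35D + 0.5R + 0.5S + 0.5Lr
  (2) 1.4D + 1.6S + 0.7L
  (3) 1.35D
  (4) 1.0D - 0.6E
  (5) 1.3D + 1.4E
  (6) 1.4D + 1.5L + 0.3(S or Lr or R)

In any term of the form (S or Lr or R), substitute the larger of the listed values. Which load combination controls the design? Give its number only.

(S or Lr or R) → S = 4.24 kPa.
(1) 1.35(7.45) + 0.5(0.61) + 0.5(4.24) + 0.5(3.31) = 14.14
(2) 1.4(7.45) + 1.6(4.24) + 0.7(6.12) = 21.50
(3) 1.35(7.45) = 10.06
(4) 1.0(7.45) - 0.6(4.51) = 7.45 - 2.71 = 4.74
(5) 1.3(7.45) + 1.4(4.51) = 9.69 + 6.31 = 16.00
(6) 1.4(7.45) + 1.5(6.12) + 0.3(4.24) = 10.43 + 9.18 + 1.27 = 20.88
The largest value is 21.50 kPa from combination 2.

Combination 2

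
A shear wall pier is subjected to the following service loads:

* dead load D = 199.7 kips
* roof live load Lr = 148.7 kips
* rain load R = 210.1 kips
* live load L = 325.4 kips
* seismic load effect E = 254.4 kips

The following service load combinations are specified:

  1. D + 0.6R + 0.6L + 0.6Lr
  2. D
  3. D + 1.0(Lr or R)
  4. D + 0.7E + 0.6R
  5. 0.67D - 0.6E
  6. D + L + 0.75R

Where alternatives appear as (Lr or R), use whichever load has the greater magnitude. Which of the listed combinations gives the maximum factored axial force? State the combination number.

(Lr or R) → R = 210.1 kips.
1. 1.0(199.7) + 0.6(210.1) + 0.6(325.4) + 0.6(148.7) = 199.70 + 126.06 + 195.24 + 89.22 = 610.22
2. 1.0(199.7) = 199.70
3. 1.0(199.7) + 1.0(210.1) = 199.70 + 210.10 = 409.80
4. 1.0(199.7) + 0.7(254.4) + 0.6(210.1) = 199.70 + 178.08 + 126.06 = 503.84
5. 0.67(199.7) - 0.6(254.4) = 133.80 - 152.64 = -18.84
6. 1.0(199.7) + 1.0(325.4) + 0.75(210.1) = 199.70 + 325.40 + 157.58 = 682.68
The largest value is 682.68 kips from combination 6.

Combination 6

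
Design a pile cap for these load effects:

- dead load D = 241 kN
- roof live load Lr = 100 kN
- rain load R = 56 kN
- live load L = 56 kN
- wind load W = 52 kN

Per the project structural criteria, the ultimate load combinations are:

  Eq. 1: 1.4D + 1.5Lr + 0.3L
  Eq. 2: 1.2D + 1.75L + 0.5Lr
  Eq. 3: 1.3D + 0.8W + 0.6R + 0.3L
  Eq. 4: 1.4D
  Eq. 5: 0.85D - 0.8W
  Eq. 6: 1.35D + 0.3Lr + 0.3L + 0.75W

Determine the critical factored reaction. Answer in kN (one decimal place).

Eq. 1: 1.4(241) + 1.5(100) + 0.3(56) = 337.4 + 150.0 + 16.8 = 504.2
Eq. 2: 1.2(241) + 1.75(56) + 0.5(100) = 289.2 + 98.0 + 50.0 = 437.2
Eq. 3: 1.3(241) + 0.8(52) + 0.6(56) + 0.3(56) = 313.3 + 41.6 + 33.6 + 16.8 = 405.3
Eq. 4: 1.4(241) = 337.4
Eq. 5: 0.85(241) - 0.8(52) = 204.9 - 41.6 = 163.3
Eq. 6: 1.35(241) + 0.3(100) + 0.3(56) + 0.75(52) = 325.4 + 30.0 + 16.8 + 39.0 = 411.2
The controlling combination is 1, giving 504.2 kN.

504.2 kN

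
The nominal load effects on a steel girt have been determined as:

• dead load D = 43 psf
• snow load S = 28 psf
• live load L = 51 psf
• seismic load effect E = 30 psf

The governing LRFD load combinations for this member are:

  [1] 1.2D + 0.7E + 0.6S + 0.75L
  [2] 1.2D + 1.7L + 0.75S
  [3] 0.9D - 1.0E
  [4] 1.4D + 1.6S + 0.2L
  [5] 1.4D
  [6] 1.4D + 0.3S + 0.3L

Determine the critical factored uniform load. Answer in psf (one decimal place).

[1] 1.2(43) + 0.7(30) + 0.6(28) + 0.75(51) = 51.6 + 21.0 + 16.8 + 38.3 = 127.7
[2] 1.2(43) + 1.7(51) + 0.75(28) = 51.6 + 86.7 + 21.0 = 159.3
[3] 0.9(43) - 1.0(30) = 38.7 - 30.0 = 8.7
[4] 1.4(43) + 1.6(28) + 0.2(51) = 60.2 + 44.8 + 10.2 = 115.2
[5] 1.4(43) = 60.2
[6] 1.4(43) + 0.3(28) + 0.3(51) = 60.2 + 8.4 + 15.3 = 83.9
Combination 2 governs: q_u = 159.3 psf.

159.3 psf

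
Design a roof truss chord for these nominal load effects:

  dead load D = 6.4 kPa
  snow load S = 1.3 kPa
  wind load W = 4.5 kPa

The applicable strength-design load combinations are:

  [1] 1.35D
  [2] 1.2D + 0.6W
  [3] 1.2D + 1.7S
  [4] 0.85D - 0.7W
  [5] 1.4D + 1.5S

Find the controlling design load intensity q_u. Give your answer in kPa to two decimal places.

[1] 1.35(6.4) = 8.64
[2] 1.2(6.4) + 0.6(4.5) = 7.68 + 2.70 = 10.38
[3] 1.2(6.4) + 1.7(1.3) = 7.68 + 2.21 = 9.89
[4] 0.85(6.4) - 0.7(4.5) = 5.44 - 3.15 = 2.29
[5] 1.4(6.4) + 1.5(1.3) = 8.96 + 1.95 = 10.91
Combination 5 governs: q_u = 10.91 kPa.

10.91 kPa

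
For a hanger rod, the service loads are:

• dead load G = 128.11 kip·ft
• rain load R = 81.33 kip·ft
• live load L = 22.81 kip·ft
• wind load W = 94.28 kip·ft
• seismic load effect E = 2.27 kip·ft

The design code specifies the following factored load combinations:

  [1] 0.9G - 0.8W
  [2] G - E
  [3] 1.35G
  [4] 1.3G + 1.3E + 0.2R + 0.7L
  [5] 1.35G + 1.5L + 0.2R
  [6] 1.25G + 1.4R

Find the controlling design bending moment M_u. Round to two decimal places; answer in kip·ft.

274.00 kip·ft

[1] 0.9(128.11) - 0.8(94.28) = 39.88
[2] 1.0(128.11) - 1.0(2.27) = 125.84
[3] 1.35(128.11) = 172.95
[4] 1.3(128.11) + 1.3(2.27) + 0.2(81.33) + 0.7(22.81) = 201.73
[5] 1.35(128.11) + 1.5(22.81) + 0.2(81.33) = 223.43
[6] 1.25(128.11) + 1.4(81.33) = 274.00
Combination 6 governs: M_u = 274.00 kip·ft.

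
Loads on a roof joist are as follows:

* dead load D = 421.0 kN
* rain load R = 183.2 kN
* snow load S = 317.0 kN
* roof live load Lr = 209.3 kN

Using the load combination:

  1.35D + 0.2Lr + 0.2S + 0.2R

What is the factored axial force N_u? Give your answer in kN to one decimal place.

1.35(421.0) + 0.2(209.3) + 0.2(317.0) + 0.2(183.2) = 710.3
N_u = 710.3 kN.

710.3 kN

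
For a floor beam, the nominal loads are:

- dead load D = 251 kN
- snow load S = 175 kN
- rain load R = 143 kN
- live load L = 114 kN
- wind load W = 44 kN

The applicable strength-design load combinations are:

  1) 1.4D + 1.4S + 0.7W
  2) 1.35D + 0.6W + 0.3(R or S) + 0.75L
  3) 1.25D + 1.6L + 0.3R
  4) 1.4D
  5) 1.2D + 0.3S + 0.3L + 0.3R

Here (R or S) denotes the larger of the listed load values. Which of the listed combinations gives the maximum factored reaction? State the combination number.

(R or S) → S = 175 kN.
1) 1.4(251) + 1.4(175) + 0.7(44) = 351.40 + 245.00 + 30.80 = 627.20
2) 1.35(251) + 0.6(44) + 0.3(175) + 0.75(114) = 338.85 + 26.40 + 52.50 + 85.50 = 503.25
3) 1.25(251) + 1.6(114) + 0.3(143) = 313.75 + 182.40 + 42.90 = 539.05
4) 1.4(251) = 351.40
5) 1.2(251) + 0.3(175) + 0.3(114) + 0.3(143) = 301.20 + 52.50 + 34.20 + 42.90 = 430.80
The largest value is 627.20 kN from combination 1.

Combination 1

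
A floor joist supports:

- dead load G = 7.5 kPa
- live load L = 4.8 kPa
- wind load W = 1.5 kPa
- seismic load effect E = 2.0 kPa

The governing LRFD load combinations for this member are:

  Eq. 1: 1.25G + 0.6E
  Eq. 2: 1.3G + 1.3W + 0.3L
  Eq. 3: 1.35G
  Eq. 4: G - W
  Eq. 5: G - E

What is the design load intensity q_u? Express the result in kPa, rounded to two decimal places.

Eq. 1: 1.25(7.5) + 0.6(2.0) = 9.38 + 1.20 = 10.58
Eq. 2: 1.3(7.5) + 1.3(1.5) + 0.3(4.8) = 9.75 + 1.95 + 1.44 = 13.14
Eq. 3: 1.35(7.5) = 10.13
Eq. 4: 1.0(7.5) - 1.0(1.5) = 7.50 - 1.50 = 6.00
Eq. 5: 1.0(7.5) - 1.0(2.0) = 7.50 - 2.00 = 5.50
Maximum is from combination 2.

13.14 kPa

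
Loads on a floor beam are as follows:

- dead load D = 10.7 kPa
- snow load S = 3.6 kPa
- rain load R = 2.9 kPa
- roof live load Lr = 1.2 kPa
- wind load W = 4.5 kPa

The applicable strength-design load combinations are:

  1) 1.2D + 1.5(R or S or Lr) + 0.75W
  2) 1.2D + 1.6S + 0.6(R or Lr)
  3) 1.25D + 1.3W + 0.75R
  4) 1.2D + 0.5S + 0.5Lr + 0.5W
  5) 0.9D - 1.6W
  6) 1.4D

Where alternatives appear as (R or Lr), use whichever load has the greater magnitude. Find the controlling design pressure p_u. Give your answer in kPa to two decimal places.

(R or S or Lr) → S = 3.6 kPa; (R or Lr) → R = 2.9 kPa.
1) 1.2(10.7) + 1.5(3.6) + 0.75(4.5) = 12.84 + 5.40 + 3.38 = 21.62
2) 1.2(10.7) + 1.6(3.6) + 0.6(2.9) = 12.84 + 5.76 + 1.74 = 20.34
3) 1.25(10.7) + 1.3(4.5) + 0.75(2.9) = 21.40
4) 1.2(10.7) + 0.5(3.6) + 0.5(1.2) + 0.5(4.5) = 12.84 + 1.80 + 0.60 + 2.25 = 17.49
5) 0.9(10.7) - 1.6(4.5) = 9.63 - 7.20 = 2.43
6) 1.4(10.7) = 14.98
The controlling combination is 1, giving 21.62 kPa.

21.62 kPa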